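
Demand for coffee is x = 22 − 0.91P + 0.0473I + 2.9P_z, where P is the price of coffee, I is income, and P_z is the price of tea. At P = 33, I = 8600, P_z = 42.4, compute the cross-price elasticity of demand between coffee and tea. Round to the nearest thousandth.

0.236

First evaluate x: 22 − 0.91(33) + 0.0473(8600) + 2.9(42.4) = 22 − 30.03 + 406.78 + 122.96 = 521.71.
∂x/∂P_z = +2.9, so E_xy = 2.9·(42.4/521.71) ≈ 0.236.
E_xy > 0: the goods are substitutes.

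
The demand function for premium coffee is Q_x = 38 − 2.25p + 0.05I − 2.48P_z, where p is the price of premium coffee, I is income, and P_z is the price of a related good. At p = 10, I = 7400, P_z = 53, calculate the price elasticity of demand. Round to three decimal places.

-0.089

Substituting, Q_x = 38 − 2.25(10) + 0.05(7400) − 2.48(53) = 38 − 22.5 + 370 − 131.44 = 254.06.
∂Q_x/∂p = −2.25, so E_p = (−2.25)·(10/254.06) ≈ -0.089.
|E_p| < 1: demand is inelastic.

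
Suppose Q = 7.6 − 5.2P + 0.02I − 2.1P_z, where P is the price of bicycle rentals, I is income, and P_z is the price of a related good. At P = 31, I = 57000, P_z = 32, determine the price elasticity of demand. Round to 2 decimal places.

-0.18

First evaluate Q: 7.6 − 5.2(31) + 0.02(57000) − 2.1(32) = 7.6 − 161.2 + 1140 − 67.2 = 919.2.
∂Q/∂P = −5.2, so E_p = (−5.2)·(31/919.2) ≈ -0.18.
|E_p| < 1: demand is inelastic.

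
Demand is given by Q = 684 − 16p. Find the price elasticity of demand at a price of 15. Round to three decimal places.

-0.541

At p = 15, Q = 444.
dQ/dp = −16.
Point elasticity E = (dQ/dp)·(p/Q) = -16 × 15/444 ≈ -0.541.
|E| < 1, so demand is inelastic at this price.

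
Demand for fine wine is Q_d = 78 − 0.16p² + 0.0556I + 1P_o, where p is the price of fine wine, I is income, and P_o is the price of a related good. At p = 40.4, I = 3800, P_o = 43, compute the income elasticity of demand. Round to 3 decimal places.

2.970

Substituting, Q_d = 78 − 0.16(40.4)² + 0.0556(3800) + 1(43) = 78 − 261.1456 + 211.28 + 43 = 71.1344.
∂Q_d/∂I = +0.0556, so E_I = 0.0556·(3800/71.1344) ≈ 2.970.
E_I > 1: normal good (luxury).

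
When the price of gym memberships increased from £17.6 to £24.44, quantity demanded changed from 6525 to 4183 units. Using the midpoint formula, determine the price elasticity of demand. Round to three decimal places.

-1.344

%ΔQ = (4183 − 6525)/[(6525 + 4183)/2] = -2342/5354 ≈ -0.4374.
%ΔP = (24.44 − 17.6)/[(17.6 + 24.44)/2] = 6.84/21.02 ≈ 0.3254.
Arc elasticity E = %ΔQ/%ΔP ≈ -0.4374/0.3254 ≈ -1.344.
|E| > 1: demand is elastic over this range.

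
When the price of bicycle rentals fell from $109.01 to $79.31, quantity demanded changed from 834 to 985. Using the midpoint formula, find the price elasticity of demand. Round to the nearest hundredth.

-0.53

%Δq = (985 − 834)/[(834 + 985)/2] = 151/909.5 ≈ 0.1660.
%ΔP = (79.31 − 109.01)/[(109.01 + 79.31)/2] = -29.7/94.16 ≈ -0.3154.
Arc elasticity E = %Δq/%ΔP ≈ 0.1660/-0.3154 ≈ -0.53.
|E| < 1: demand is inelastic over this range.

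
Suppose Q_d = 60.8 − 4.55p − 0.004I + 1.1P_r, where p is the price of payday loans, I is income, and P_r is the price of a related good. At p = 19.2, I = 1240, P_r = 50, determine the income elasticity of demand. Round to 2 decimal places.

At the given point, Q_d = 60.8 − 4.55(19.2) − 0.004(1240) + 1.1(50) = 60.8 − 87.36 − 4.96 + 55 = 23.48.
∂Q_d/∂I = −0.004, so E_I = -0.004·(1240/23.48) ≈ -0.21.
E_I < 0: inferior good.

-0.21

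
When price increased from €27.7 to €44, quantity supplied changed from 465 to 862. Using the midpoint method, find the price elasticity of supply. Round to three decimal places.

1.316

%Δq = (862 − 465)/[(465 + 862)/2] = 397/663.5 ≈ 0.5983.
%ΔP = (44 − 27.7)/[(27.7 + 44)/2] = 16.3/35.85 ≈ 0.4547.
Arc elasticity E = %Δq/%ΔP ≈ 0.5983/0.4547 ≈ 1.316.
|E| > 1: supply is elastic over this range.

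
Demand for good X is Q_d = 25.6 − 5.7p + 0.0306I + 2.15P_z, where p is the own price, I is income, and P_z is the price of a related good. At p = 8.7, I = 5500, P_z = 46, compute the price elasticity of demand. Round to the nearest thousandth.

Substituting, Q_d = 25.6 − 5.7(8.7) + 0.0306(5500) + 2.15(46) = 25.6 − 49.59 + 168.3 + 98.9 = 243.21.
∂Q_d/∂p = −5.7, so E_p = (−5.7)·(8.7/243.21) ≈ -0.204.
|E_p| < 1: demand is inelastic.

-0.204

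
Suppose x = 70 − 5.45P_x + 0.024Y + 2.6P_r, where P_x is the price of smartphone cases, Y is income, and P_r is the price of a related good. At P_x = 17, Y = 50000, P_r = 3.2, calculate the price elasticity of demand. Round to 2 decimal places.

-0.08

First evaluate x: 70 − 5.45(17) + 0.024(50000) + 2.6(3.2) = 70 − 92.65 + 1200 + 8.32 = 1185.67.
∂x/∂P_x = −5.45, so E_p = (−5.45)·(17/1185.67) ≈ -0.08.
|E_p| < 1: demand is inelastic.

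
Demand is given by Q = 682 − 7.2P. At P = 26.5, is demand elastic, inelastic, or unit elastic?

inelastic

At P = 26.5, Q = 491.2.
dQ/dP = −7.2.
Point elasticity E = (dQ/dP)·(P/Q) = -7.2 × 26.5/491.2 ≈ -0.388.
|E| ≈ 0.388 < 1, so demand is inelastic.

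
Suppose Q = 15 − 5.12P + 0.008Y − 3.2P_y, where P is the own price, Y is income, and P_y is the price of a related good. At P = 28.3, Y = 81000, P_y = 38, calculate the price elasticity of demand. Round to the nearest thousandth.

-0.365

Q = 15 − 5.12(28.3) + 0.008(81000) − 3.2(38) = 15 − 144.896 + 648 − 121.6 = 396.504.
∂Q/∂P = −5.12, so E_p = (−5.12)·(28.3/396.504) ≈ -0.365.
|E_p| < 1: demand is inelastic.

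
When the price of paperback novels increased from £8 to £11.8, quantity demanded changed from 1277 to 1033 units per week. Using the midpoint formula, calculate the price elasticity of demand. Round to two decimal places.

-0.55

%Δq = (1033 − 1277)/[(1277 + 1033)/2] = -244/1155 ≈ -0.2113.
%Δp = (11.8 − 8)/[(8 + 11.8)/2] = 3.8/9.9 ≈ 0.3838.
Arc elasticity E = %Δq/%Δp ≈ -0.2113/0.3838 ≈ -0.55.
|E| < 1: demand is inelastic over this range.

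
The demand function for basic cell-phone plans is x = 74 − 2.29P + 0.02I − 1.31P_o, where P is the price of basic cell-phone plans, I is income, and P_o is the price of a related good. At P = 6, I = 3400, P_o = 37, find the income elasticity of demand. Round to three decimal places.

Evaluating quantity at (P, I, P_o) gives x = 74 − 2.29(6) + 0.02(3400) − 1.31(37) = 74 − 13.74 + 68 − 48.47 = 79.79.
∂x/∂I = +0.02, so E_I = 0.02·(3400/79.79) ≈ 0.852.
E_I ∈ (0,1): normal good (necessity).

0.852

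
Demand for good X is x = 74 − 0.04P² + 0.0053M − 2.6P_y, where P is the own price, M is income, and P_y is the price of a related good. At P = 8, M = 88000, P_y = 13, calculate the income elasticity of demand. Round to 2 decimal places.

x = 74 − 0.04(8)² + 0.0053(88000) − 2.6(13) = 74 − 2.56 + 466.4 − 33.8 = 504.04.
∂x/∂M = +0.0053, so E_I = 0.0053·(88000/504.04) ≈ 0.93.
E_I ∈ (0,1): normal good (necessity).

0.93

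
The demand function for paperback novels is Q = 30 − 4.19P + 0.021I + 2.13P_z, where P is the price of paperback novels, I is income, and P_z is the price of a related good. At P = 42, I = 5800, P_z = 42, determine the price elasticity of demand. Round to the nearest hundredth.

First evaluate Q: 30 − 4.19(42) + 0.021(5800) + 2.13(42) = 30 − 175.98 + 121.8 + 89.46 = 65.28.
∂Q/∂P = −4.19, so E_p = (−4.19)·(42/65.28) ≈ -2.70.
|E_p| > 1: demand is elastic.

-2.70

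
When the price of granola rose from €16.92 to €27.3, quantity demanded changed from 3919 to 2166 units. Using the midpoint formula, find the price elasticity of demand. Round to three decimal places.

-1.227

%ΔQ = (2166 − 3919)/[(3919 + 2166)/2] = -1753/3042.5 ≈ -0.5762.
%Δp = (27.3 − 16.92)/[(16.92 + 27.3)/2] = 10.38/22.11 ≈ 0.4695.
Arc elasticity E = %ΔQ/%Δp ≈ -0.5762/0.4695 ≈ -1.227.
|E| > 1: demand is elastic over this range.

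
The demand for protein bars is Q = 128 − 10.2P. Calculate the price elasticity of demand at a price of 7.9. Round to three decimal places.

At P = 7.9, Q = 47.42.
dQ/dP = −10.2.
Point elasticity E = (dQ/dP)·(P/Q) = -10.2 × 7.9/47.42 ≈ -1.699.
|E| > 1, so demand is elastic at this price.

-1.699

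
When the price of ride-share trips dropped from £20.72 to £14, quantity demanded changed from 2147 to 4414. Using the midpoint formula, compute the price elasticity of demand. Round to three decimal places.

%ΔQ = (4414 − 2147)/[(2147 + 4414)/2] = 2267/3280.5 ≈ 0.6911.
%ΔP = (14 − 20.72)/[(20.72 + 14)/2] = -6.72/17.36 ≈ -0.3871.
Arc elasticity E = %ΔQ/%ΔP ≈ 0.6911/-0.3871 ≈ -1.785.
|E| > 1: demand is elastic over this range.

-1.785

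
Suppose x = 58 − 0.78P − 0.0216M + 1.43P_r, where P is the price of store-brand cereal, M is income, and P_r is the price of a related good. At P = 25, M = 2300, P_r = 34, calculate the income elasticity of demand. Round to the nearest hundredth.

-1.33

Evaluating quantity at (P, M, P_r) gives x = 58 − 0.78(25) − 0.0216(2300) + 1.43(34) = 58 − 19.5 − 49.68 + 48.62 = 37.44.
∂x/∂M = −0.0216, so E_I = -0.0216·(2300/37.44) ≈ -1.33.
E_I < 0: inferior good.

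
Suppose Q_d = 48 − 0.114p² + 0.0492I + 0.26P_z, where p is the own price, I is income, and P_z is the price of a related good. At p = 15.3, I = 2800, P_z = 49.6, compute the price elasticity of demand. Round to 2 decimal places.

-0.31

Substituting, Q_d = 48 − 0.114(15.3)² + 0.0492(2800) + 0.26(49.6) = 48 − 26.6863 + 137.76 + 12.896 = 171.9697.
∂Q_d/∂p = −2·0.114·p = -3.4884, so E_p = -3.4884·(15.3/171.9697) ≈ -0.31.
|E_p| < 1: demand is inelastic.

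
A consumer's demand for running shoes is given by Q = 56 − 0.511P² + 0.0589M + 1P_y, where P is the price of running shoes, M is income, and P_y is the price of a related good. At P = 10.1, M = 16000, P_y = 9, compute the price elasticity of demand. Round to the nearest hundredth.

Q = 56 − 0.511(10.1)² + 0.0589(16000) + 1(9) = 56 − 52.1271 + 942.4 + 9 = 955.2729.
∂Q/∂P = −2·0.511·P = -10.3222, so E_p = -10.3222·(10.1/955.2729) ≈ -0.11.
|E_p| < 1: demand is inelastic.

-0.11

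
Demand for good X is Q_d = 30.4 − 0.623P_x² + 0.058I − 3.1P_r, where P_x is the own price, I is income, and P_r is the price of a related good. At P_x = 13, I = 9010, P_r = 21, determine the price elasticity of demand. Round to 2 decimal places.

Q_d = 30.4 − 0.623(13)² + 0.058(9010) − 3.1(21) = 30.4 − 105.287 + 522.58 − 65.1 = 382.593.
∂Q_d/∂P_x = −2·0.623·P_x = -16.198, so E_p = -16.198·(13/382.593) ≈ -0.55.
|E_p| < 1: demand is inelastic.

-0.55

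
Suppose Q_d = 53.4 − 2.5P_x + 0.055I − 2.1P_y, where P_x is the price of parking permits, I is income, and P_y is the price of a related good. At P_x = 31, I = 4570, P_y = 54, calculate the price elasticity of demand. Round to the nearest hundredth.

First evaluate Q_d: 53.4 − 2.5(31) + 0.055(4570) − 2.1(54) = 53.4 − 77.5 + 251.35 − 113.4 = 113.85.
∂Q_d/∂P_x = −2.5, so E_p = (−2.5)·(31/113.85) ≈ -0.68.
|E_p| < 1: demand is inelastic.

-0.68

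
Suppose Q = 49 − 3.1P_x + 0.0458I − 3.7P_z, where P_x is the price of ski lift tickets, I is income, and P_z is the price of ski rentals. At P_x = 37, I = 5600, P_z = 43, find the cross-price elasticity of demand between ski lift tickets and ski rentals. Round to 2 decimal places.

First evaluate Q: 49 − 3.1(37) + 0.0458(5600) − 3.7(43) = 49 − 114.7 + 256.48 − 159.1 = 31.68.
∂Q/∂P_z = −3.7, so E_xy = -3.7·(43/31.68) ≈ -5.02.
E_xy < 0: the goods are complements.

-5.02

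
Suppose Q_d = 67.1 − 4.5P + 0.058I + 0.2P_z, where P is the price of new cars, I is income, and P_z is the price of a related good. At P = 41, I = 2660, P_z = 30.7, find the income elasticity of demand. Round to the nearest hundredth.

At the given point, Q_d = 67.1 − 4.5(41) + 0.058(2660) + 0.2(30.7) = 67.1 − 184.5 + 154.28 + 6.14 = 43.02.
∂Q_d/∂I = +0.058, so E_I = 0.058·(2660/43.02) ≈ 3.59.
E_I > 1: normal good (luxury).

3.59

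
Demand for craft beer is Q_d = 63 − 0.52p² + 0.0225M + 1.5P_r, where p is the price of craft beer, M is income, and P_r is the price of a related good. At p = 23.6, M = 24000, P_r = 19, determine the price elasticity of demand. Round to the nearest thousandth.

-1.694

Substituting, Q_d = 63 − 0.52(23.6)² + 0.0225(24000) + 1.5(19) = 63 − 289.6192 + 540 + 28.5 = 341.8808.
∂Q_d/∂p = −2·0.52·p = -24.544, so E_p = -24.544·(23.6/341.8808) ≈ -1.694.
|E_p| > 1: demand is elastic.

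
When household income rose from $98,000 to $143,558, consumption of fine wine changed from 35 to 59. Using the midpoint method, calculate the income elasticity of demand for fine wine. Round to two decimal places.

%ΔQ = (59 − 35)/[(35+59)/2] = 24/47 ≈ 0.5106.
%ΔM = (143,558 − 98,000)/[(98,000+143,558)/2] = 45558/120779 ≈ 0.3772.
E_I = %ΔQ/%ΔM ≈ 1.35.
E_I > 1: normal good (luxury).

1.35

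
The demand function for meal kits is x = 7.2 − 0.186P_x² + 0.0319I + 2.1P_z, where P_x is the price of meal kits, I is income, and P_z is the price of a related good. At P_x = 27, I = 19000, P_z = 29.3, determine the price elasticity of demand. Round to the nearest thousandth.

At the given point, x = 7.2 − 0.186(27)² + 0.0319(19000) + 2.1(29.3) = 7.2 − 135.594 + 606.1 + 61.53 = 539.236.
∂x/∂P_x = −2·0.186·P_x = -10.044, so E_p = -10.044·(27/539.236) ≈ -0.503.
|E_p| < 1: demand is inelastic.

-0.503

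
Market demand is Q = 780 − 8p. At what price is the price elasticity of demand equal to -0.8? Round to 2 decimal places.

43.33

Set −bp/(a − bp) = −0.8 ⇒ bp = 0.8(a − bp) ⇒ bp(1+0.8) = 0.8·a.
p = 0.8·780/(8·1.8) ≈ 43.33.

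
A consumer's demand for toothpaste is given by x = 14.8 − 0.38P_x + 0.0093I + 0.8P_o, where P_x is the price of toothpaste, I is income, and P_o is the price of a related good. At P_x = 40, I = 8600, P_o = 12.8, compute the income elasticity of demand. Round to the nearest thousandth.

First evaluate x: 14.8 − 0.38(40) + 0.0093(8600) + 0.8(12.8) = 14.8 − 15.2 + 79.98 + 10.24 = 89.82.
∂x/∂I = +0.0093, so E_I = 0.0093·(8600/89.82) ≈ 0.890.
E_I ∈ (0,1): normal good (necessity).

0.890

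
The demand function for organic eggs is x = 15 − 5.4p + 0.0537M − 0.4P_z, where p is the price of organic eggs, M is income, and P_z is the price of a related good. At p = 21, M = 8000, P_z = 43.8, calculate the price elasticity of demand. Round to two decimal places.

Substituting, x = 15 − 5.4(21) + 0.0537(8000) − 0.4(43.8) = 15 − 113.4 + 429.6 − 17.52 = 313.68.
∂x/∂p = −5.4, so E_p = (−5.4)·(21/313.68) ≈ -0.36.
|E_p| < 1: demand is inelastic.

-0.36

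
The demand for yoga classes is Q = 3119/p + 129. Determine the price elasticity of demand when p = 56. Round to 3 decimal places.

At p = 56, Q = 184.6964.
dQ/dp = −3119/p² = −0.9946.
Point elasticity E = (dQ/dp)·(p/Q) = -0.9946 × 56/184.6964 ≈ -0.302.
|E| < 1, so demand is inelastic at this price.

-0.302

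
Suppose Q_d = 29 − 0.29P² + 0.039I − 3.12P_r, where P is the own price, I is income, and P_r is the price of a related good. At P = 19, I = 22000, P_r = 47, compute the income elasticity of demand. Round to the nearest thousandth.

Evaluating quantity at (P, I, P_r) gives Q_d = 29 − 0.29(19)² + 0.039(22000) − 3.12(47) = 29 − 104.69 + 858 − 146.64 = 635.67.
∂Q_d/∂I = +0.039, so E_I = 0.039·(22000/635.67) ≈ 1.350.
E_I > 1: normal good (luxury).

1.350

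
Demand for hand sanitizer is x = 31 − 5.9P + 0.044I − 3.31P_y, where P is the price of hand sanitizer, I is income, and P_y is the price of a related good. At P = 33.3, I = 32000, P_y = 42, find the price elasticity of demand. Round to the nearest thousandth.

-0.178

Evaluating quantity at (P, I, P_y) gives x = 31 − 5.9(33.3) + 0.044(32000) − 3.31(42) = 31 − 196.47 + 1408 − 139.02 = 1103.51.
∂x/∂P = −5.9, so E_p = (−5.9)·(33.3/1103.51) ≈ -0.178.
|E_p| < 1: demand is inelastic.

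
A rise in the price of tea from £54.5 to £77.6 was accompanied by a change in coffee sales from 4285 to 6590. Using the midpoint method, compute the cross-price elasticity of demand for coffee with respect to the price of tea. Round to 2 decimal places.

%ΔQ_x = (6590 − 4285)/[(4285+6590)/2] = 2305/5437.5 ≈ 0.4239.
%ΔP_y = (77.6 − 54.5)/[(54.5+77.6)/2] ≈ 0.3497.
E_xy = 0.4239/0.3497 ≈ 1.21.
E_xy > 0, so coffee and tea are substitutes.

1.21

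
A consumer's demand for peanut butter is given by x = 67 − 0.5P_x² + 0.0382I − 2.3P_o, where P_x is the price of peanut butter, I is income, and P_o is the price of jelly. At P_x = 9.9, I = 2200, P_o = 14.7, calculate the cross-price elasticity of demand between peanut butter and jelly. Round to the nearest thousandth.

Substituting, x = 67 − 0.5(9.9)² + 0.0382(2200) − 2.3(14.7) = 67 − 49.005 + 84.04 − 33.81 = 68.225.
∂x/∂P_o = −2.3, so E_xy = -2.3·(14.7/68.225) ≈ -0.496.
E_xy < 0: the goods are complements.

-0.496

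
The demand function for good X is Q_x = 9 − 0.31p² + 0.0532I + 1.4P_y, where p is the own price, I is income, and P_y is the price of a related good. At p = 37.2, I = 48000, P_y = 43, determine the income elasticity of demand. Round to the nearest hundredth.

1.16

Evaluating quantity at (p, I, P_y) gives Q_x = 9 − 0.31(37.2)² + 0.0532(48000) + 1.4(43) = 9 − 428.9904 + 2553.6 + 60.2 = 2193.8096.
∂Q_x/∂I = +0.0532, so E_I = 0.0532·(48000/2193.8096) ≈ 1.16.
E_I > 1: normal good (luxury).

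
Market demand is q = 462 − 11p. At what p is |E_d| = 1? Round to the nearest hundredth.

For linear demand q = a − bp, E = −bp/(a − bp). |E| = 1 ⇒ bp = a − bp ⇒ p = a/(2b).
p = 462/(2·11) = 21.00.

21.00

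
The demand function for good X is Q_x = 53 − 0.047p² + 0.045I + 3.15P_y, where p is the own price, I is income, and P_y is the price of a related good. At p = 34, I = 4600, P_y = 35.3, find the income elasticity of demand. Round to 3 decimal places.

0.653

Substituting, Q_x = 53 − 0.047(34)² + 0.045(4600) + 3.15(35.3) = 53 − 54.332 + 207 + 111.195 = 316.863.
∂Q_x/∂I = +0.045, so E_I = 0.045·(4600/316.863) ≈ 0.653.
E_I ∈ (0,1): normal good (necessity).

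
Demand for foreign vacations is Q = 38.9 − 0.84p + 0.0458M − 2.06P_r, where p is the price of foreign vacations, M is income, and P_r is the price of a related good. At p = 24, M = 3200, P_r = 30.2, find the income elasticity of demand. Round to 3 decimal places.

1.422

Substituting, Q = 38.9 − 0.84(24) + 0.0458(3200) − 2.06(30.2) = 38.9 − 20.16 + 146.56 − 62.212 = 103.088.
∂Q/∂M = +0.0458, so E_I = 0.0458·(3200/103.088) ≈ 1.422.
E_I > 1: normal good (luxury).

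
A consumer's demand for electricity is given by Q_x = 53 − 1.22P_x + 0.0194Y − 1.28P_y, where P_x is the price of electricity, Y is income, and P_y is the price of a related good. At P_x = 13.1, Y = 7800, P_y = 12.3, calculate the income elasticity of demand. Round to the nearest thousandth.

0.877

At the given point, Q_x = 53 − 1.22(13.1) + 0.0194(7800) − 1.28(12.3) = 53 − 15.982 + 151.32 − 15.744 = 172.594.
∂Q_x/∂Y = +0.0194, so E_I = 0.0194·(7800/172.594) ≈ 0.877.
E_I ∈ (0,1): normal good (necessity).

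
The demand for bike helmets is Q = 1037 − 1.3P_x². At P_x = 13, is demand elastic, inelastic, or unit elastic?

At P_x = 13, Q = 817.3.
dQ/dP_x = −2·1.3·P_x = −33.8.
Point elasticity E = (dQ/dP_x)·(P_x/Q) = -33.8 × 13/817.3 ≈ -0.538.
|E| ≈ 0.538 < 1, so demand is inelastic.

inelastic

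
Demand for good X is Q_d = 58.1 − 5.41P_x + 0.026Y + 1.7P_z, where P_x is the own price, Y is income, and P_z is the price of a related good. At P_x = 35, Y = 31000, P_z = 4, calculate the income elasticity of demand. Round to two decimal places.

First evaluate Q_d: 58.1 − 5.41(35) + 0.026(31000) + 1.7(4) = 58.1 − 189.35 + 806 + 6.8 = 681.55.
∂Q_d/∂Y = +0.026, so E_I = 0.026·(31000/681.55) ≈ 1.18.
E_I > 1: normal good (luxury).

1.18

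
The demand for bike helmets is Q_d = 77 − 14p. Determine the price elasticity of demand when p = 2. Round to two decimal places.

At p = 2, Q_d = 49.
dQ_d/dp = −14.
Point elasticity E = (dQ_d/dp)·(p/Q_d) = -14 × 2/49 ≈ -0.57.
|E| < 1, so demand is inelastic at this price.

-0.57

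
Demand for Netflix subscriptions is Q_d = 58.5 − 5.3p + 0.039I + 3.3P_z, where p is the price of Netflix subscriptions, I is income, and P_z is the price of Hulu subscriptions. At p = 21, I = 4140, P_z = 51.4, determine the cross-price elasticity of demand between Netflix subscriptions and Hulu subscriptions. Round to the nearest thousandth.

First evaluate Q_d: 58.5 − 5.3(21) + 0.039(4140) + 3.3(51.4) = 58.5 − 111.3 + 161.46 + 169.62 = 278.28.
∂Q_d/∂P_z = +3.3, so E_xy = 3.3·(51.4/278.28) ≈ 0.610.
E_xy > 0: the goods are substitutes.

0.610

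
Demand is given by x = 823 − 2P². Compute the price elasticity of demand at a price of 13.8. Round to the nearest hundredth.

At P = 13.8, x = 442.12.
dx/dP = −2·2·P = −55.2.
Point elasticity E = (dx/dP)·(P/x) = -55.2 × 13.8/442.12 ≈ -1.72.
|E| > 1, so demand is elastic at this price.

-1.72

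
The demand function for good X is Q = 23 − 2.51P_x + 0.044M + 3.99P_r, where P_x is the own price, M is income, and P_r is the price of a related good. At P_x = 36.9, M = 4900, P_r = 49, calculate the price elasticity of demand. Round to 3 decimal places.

At the given point, Q = 23 − 2.51(36.9) + 0.044(4900) + 3.99(49) = 23 − 92.619 + 215.6 + 195.51 = 341.491.
∂Q/∂P_x = −2.51, so E_p = (−2.51)·(36.9/341.491) ≈ -0.271.
|E_p| < 1: demand is inelastic.

-0.271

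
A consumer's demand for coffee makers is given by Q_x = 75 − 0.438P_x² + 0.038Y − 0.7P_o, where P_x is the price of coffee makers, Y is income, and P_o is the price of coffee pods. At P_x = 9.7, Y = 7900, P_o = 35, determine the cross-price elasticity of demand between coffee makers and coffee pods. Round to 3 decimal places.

-0.079

At the given point, Q_x = 75 − 0.438(9.7)² + 0.038(7900) − 0.7(35) = 75 − 41.2114 + 300.2 − 24.5 = 309.4886.
∂Q_x/∂P_o = −0.7, so E_xy = -0.7·(35/309.4886) ≈ -0.079.
E_xy < 0: the goods are complements.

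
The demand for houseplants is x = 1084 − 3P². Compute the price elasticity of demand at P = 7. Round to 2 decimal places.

At P = 7, x = 937.
dx/dP = −2·3·P = −42.
Point elasticity E = (dx/dP)·(P/x) = -42 × 7/937 ≈ -0.31.
|E| < 1, so demand is inelastic at this price.

-0.31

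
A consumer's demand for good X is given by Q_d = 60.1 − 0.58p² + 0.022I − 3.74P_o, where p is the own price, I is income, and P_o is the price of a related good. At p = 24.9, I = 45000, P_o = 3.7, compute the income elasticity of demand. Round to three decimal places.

First evaluate Q_d: 60.1 − 0.58(24.9)² + 0.022(45000) − 3.74(3.7) = 60.1 − 359.6058 + 990 − 13.838 = 676.6562.
∂Q_d/∂I = +0.022, so E_I = 0.022·(45000/676.6562) ≈ 1.463.
E_I > 1: normal good (luxury).

1.463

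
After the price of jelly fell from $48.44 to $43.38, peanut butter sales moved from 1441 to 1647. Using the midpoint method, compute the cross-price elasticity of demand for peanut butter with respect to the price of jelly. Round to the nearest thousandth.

-1.211

%ΔQ_x = (1647 − 1441)/[(1441+1647)/2] = 206/1544 ≈ 0.1334.
%ΔP_y = (43.38 − 48.44)/[(48.44+43.38)/2] ≈ -0.1102.
E_xy = 0.1334/-0.1102 ≈ -1.211.
E_xy < 0, so peanut butter and jelly are complements.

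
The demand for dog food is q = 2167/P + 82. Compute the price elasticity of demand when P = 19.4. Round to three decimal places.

At P = 19.4, q = 193.701.
dq/dP = −2167/P² = −5.7578.
Point elasticity E = (dq/dP)·(P/q) = -5.7578 × 19.4/193.701 ≈ -0.577.
|E| < 1, so demand is inelastic at this price.

-0.577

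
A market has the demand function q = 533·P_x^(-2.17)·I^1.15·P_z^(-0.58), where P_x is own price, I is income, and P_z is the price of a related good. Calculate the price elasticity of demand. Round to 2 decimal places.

-2.17

For a Cobb–Douglas (constant-elasticity) form q = A·P_x^α·…, the elasticity with respect to P_x equals the exponent α at every point.
Here the exponent on P_x is -2.17, so the price elasticity of demand is -2.17.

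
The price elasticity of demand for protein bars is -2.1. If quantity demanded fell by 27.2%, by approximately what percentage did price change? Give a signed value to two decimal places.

%ΔQ ≈ E × %ΔP ⇒ %ΔP = %ΔQ / E = (-27.2%)/(-2.1) ≈ 12.95%.

12.95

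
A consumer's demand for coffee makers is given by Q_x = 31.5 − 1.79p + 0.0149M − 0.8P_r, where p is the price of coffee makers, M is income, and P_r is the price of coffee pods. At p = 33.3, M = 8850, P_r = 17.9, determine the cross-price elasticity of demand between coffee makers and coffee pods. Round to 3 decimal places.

Evaluating quantity at (p, M, P_r) gives Q_x = 31.5 − 1.79(33.3) + 0.0149(8850) − 0.8(17.9) = 31.5 − 59.607 + 131.865 − 14.32 = 89.438.
∂Q_x/∂P_r = −0.8, so E_xy = -0.8·(17.9/89.438) ≈ -0.160.
E_xy < 0: the goods are complements.

-0.160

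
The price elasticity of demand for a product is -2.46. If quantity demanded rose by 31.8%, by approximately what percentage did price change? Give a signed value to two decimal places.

%ΔQ ≈ E × %ΔP ⇒ %ΔP = %ΔQ / E = (31.8%)/(-2.46) ≈ -12.93%.

-12.93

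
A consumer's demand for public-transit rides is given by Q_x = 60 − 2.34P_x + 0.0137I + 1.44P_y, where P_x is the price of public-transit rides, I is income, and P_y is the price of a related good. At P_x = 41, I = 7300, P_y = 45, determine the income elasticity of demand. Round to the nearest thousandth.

0.776

At the given point, Q_x = 60 − 2.34(41) + 0.0137(7300) + 1.44(45) = 60 − 95.94 + 100.01 + 64.8 = 128.87.
∂Q_x/∂I = +0.0137, so E_I = 0.0137·(7300/128.87) ≈ 0.776.
E_I ∈ (0,1): normal good (necessity).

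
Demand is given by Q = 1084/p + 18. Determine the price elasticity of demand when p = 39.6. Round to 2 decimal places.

At p = 39.6, Q = 45.3737.
dQ/dp = −1084/p² = −0.6913.
Point elasticity E = (dQ/dp)·(p/Q) = -0.6913 × 39.6/45.3737 ≈ -0.60.
|E| < 1, so demand is inelastic at this price.

-0.60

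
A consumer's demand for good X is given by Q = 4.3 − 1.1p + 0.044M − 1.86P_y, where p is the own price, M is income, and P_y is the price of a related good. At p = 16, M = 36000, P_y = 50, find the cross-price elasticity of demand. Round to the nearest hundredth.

-0.06

Substituting, Q = 4.3 − 1.1(16) + 0.044(36000) − 1.86(50) = 4.3 − 17.6 + 1584 − 93 = 1477.7.
∂Q/∂P_y = −1.86, so E_xy = -1.86·(50/1477.7) ≈ -0.06.
E_xy < 0: the goods are complements.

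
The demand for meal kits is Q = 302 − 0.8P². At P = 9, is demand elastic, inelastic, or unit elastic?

At P = 9, Q = 237.2.
dQ/dP = −2·0.8·P = −14.4.
Point elasticity E = (dQ/dP)·(P/Q) = -14.4 × 9/237.2 ≈ -0.546.
|E| ≈ 0.546 < 1, so demand is inelastic.

inelastic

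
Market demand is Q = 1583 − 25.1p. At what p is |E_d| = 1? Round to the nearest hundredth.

For linear demand Q = a − bp, E = −bp/(a − bp). |E| = 1 ⇒ bp = a − bp ⇒ p = a/(2b).
p = 1583/(2·25.1) ≈ 31.53.

31.53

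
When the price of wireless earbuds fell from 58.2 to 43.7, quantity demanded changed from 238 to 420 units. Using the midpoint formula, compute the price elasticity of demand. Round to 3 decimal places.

-1.944

%ΔQ = (420 − 238)/[(238 + 420)/2] = 182/329 ≈ 0.5532.
%ΔP = (43.7 − 58.2)/[(58.2 + 43.7)/2] = -14.5/50.95 ≈ -0.2846.
Arc elasticity E = %ΔQ/%ΔP ≈ 0.5532/-0.2846 ≈ -1.944.
|E| > 1: demand is elastic over this range.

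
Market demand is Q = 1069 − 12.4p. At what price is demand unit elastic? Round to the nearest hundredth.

43.10

For linear demand Q = a − bp, E = −bp/(a − bp). |E| = 1 ⇒ bp = a − bp ⇒ p = a/(2b).
p = 1069/(2·12.4) ≈ 43.10.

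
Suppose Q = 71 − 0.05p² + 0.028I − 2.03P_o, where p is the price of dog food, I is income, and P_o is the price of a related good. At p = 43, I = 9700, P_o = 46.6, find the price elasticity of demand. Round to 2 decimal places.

Evaluating quantity at (p, I, P_o) gives Q = 71 − 0.05(43)² + 0.028(9700) − 2.03(46.6) = 71 − 92.45 + 271.6 − 94.598 = 155.552.
∂Q/∂p = −2·0.05·p = -4.3, so E_p = -4.3·(43/155.552) ≈ -1.19.
|E_p| > 1: demand is elastic.

-1.19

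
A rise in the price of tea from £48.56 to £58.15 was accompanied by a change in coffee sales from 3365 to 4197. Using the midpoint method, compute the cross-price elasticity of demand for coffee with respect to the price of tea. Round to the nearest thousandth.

1.224

%ΔQ_x = (4197 − 3365)/[(3365+4197)/2] = 832/3781 ≈ 0.2200.
%ΔP_y = (58.15 − 48.56)/[(48.56+58.15)/2] ≈ 0.1797.
E_xy = 0.2200/0.1797 ≈ 1.224.
E_xy > 0, so coffee and tea are substitutes.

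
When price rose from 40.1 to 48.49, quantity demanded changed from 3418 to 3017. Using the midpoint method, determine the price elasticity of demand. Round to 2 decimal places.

%Δq = (3017 − 3418)/[(3418 + 3017)/2] = -401/3217.5 ≈ -0.1246.
%Δp = (48.49 − 40.1)/[(40.1 + 48.49)/2] = 8.39/44.295 ≈ 0.1894.
Arc elasticity E = %Δq/%Δp ≈ -0.1246/0.1894 ≈ -0.66.
|E| < 1: demand is inelastic over this range.

-0.66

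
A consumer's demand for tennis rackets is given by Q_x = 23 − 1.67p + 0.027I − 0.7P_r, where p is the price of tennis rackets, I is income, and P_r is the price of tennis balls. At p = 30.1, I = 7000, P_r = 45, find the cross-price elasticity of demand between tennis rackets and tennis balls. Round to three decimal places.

First evaluate Q_x: 23 − 1.67(30.1) + 0.027(7000) − 0.7(45) = 23 − 50.267 + 189 − 31.5 = 130.233.
∂Q_x/∂P_r = −0.7, so E_xy = -0.7·(45/130.233) ≈ -0.242.
E_xy < 0: the goods are complements.

-0.242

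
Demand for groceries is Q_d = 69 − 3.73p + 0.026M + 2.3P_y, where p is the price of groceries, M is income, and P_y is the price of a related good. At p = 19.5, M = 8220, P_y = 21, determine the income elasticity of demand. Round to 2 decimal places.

First evaluate Q_d: 69 − 3.73(19.5) + 0.026(8220) + 2.3(21) = 69 − 72.735 + 213.72 + 48.3 = 258.285.
∂Q_d/∂M = +0.026, so E_I = 0.026·(8220/258.285) ≈ 0.83.
E_I ∈ (0,1): normal good (necessity).

0.83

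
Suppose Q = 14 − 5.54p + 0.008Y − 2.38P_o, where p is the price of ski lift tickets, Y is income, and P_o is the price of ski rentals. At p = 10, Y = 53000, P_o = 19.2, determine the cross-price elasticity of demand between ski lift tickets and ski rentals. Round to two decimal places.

First evaluate Q: 14 − 5.54(10) + 0.008(53000) − 2.38(19.2) = 14 − 55.4 + 424 − 45.696 = 336.904.
∂Q/∂P_o = −2.38, so E_xy = -2.38·(19.2/336.904) ≈ -0.14.
E_xy < 0: the goods are complements.

-0.14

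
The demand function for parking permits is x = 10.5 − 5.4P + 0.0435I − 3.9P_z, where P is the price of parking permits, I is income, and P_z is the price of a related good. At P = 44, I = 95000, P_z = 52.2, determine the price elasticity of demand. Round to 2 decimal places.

-0.06

Substituting, x = 10.5 − 5.4(44) + 0.0435(95000) − 3.9(52.2) = 10.5 − 237.6 + 4132.5 − 203.58 = 3701.82.
∂x/∂P = −5.4, so E_p = (−5.4)·(44/3701.82) ≈ -0.06.
|E_p| < 1: demand is inelastic.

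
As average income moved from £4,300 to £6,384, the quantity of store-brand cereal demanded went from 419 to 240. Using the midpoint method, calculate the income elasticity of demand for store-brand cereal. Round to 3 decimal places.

%ΔQ = (240 − 419)/[(419+240)/2] = -179/329.5 ≈ -0.5432.
%ΔI = (6,384 − 4,300)/[(4,300+6,384)/2] = 2084/5342 ≈ 0.3901.
E_I = %ΔQ/%ΔI ≈ -1.393.
E_I < 0: inferior good.

-1.393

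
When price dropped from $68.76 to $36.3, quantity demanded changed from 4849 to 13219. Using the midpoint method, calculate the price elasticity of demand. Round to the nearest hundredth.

-1.50

%ΔQ = (13219 − 4849)/[(4849 + 13219)/2] = 8370/9034 ≈ 0.9265.
%Δp = (36.3 − 68.76)/[(68.76 + 36.3)/2] = -32.46/52.53 ≈ -0.6179.
Arc elasticity E = %ΔQ/%Δp ≈ 0.9265/-0.6179 ≈ -1.50.
|E| > 1: demand is elastic over this range.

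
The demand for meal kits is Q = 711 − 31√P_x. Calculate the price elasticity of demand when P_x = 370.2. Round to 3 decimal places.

At P_x = 370.2, Q = 114.542.
dQ/dP_x = −31/(2√P_x) = −31/(2·19.2406).
Point elasticity E = (dQ/dP_x)·(P_x/Q) = -0.8056 × 370.2/114.542 ≈ -2.604.
|E| > 1, so demand is elastic at this price.

-2.604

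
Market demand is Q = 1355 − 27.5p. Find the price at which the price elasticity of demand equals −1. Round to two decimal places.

24.64

For linear demand Q = a − bp, E = −bp/(a − bp). |E| = 1 ⇒ bp = a − bp ⇒ p = a/(2b).
p = 1355/(2·27.5) ≈ 24.64.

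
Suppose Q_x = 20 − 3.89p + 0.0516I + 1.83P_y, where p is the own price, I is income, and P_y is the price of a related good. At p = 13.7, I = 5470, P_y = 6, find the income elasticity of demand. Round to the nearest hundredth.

First evaluate Q_x: 20 − 3.89(13.7) + 0.0516(5470) + 1.83(6) = 20 − 53.293 + 282.252 + 10.98 = 259.939.
∂Q_x/∂I = +0.0516, so E_I = 0.0516·(5470/259.939) ≈ 1.09.
E_I > 1: normal good (luxury).

1.09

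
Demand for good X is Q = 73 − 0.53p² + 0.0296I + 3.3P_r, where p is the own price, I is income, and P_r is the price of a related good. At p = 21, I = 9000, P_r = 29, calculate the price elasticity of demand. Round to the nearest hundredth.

Q = 73 − 0.53(21)² + 0.0296(9000) + 3.3(29) = 73 − 233.73 + 266.4 + 95.7 = 201.37.
∂Q/∂p = −2·0.53·p = -22.26, so E_p = -22.26·(21/201.37) ≈ -2.32.
|E_p| > 1: demand is elastic.

-2.32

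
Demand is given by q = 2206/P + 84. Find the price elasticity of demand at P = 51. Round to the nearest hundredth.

At P = 51, q = 127.2549.
dq/dP = −2206/P² = −0.8481.
Point elasticity E = (dq/dP)·(P/q) = -0.8481 × 51/127.2549 ≈ -0.34.
|E| < 1, so demand is inelastic at this price.

-0.34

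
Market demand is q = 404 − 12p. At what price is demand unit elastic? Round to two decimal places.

For linear demand q = a − bp, E = −bp/(a − bp). |E| = 1 ⇒ bp = a − bp ⇒ p = a/(2b).
p = 404/(2·12) ≈ 16.83.

16.83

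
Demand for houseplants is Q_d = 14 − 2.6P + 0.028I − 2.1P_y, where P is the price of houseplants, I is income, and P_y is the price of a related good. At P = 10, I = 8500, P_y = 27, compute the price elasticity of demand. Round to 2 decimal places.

Q_d = 14 − 2.6(10) + 0.028(8500) − 2.1(27) = 14 − 26 + 238 − 56.7 = 169.3.
∂Q_d/∂P = −2.6, so E_p = (−2.6)·(10/169.3) ≈ -0.15.
|E_p| < 1: demand is inelastic.

-0.15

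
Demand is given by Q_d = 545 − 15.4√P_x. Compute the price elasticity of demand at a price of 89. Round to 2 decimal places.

-0.18

At P_x = 89, Q_d = 399.7167.
dQ_d/dP_x = −15.4/(2√P_x) = −15.4/(2·9.434).
Point elasticity E = (dQ_d/dP_x)·(P_x/Q_d) = -0.8162 × 89/399.7167 ≈ -0.18.
|E| < 1, so demand is inelastic at this price.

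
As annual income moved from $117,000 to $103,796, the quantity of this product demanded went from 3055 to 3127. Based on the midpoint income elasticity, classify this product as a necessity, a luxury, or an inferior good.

inferior

%ΔQ = (3127 − 3055)/[(3055+3127)/2] = 72/3091 ≈ 0.0233.
%ΔI = (103,796 − 117,000)/[(117,000+103,796)/2] = -13204/110398 ≈ -0.1196.
E_I = %ΔQ/%ΔI ≈ -0.195.
E_I < 0: inferior good.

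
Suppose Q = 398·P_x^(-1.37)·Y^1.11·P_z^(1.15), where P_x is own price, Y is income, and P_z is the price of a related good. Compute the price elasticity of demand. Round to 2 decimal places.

For a Cobb–Douglas (constant-elasticity) form Q = A·P_x^α·…, the elasticity with respect to P_x equals the exponent α at every point.
Here the exponent on P_x is -1.37, so the price elasticity of demand is -1.37.

-1.37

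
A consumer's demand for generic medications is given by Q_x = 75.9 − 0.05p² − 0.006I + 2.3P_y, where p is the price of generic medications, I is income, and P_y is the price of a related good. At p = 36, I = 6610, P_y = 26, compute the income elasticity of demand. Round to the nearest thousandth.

Substituting, Q_x = 75.9 − 0.05(36)² − 0.006(6610) + 2.3(26) = 75.9 − 64.8 − 39.66 + 59.8 = 31.24.
∂Q_x/∂I = −0.006, so E_I = -0.006·(6610/31.24) ≈ -1.270.
E_I < 0: inferior good.

-1.270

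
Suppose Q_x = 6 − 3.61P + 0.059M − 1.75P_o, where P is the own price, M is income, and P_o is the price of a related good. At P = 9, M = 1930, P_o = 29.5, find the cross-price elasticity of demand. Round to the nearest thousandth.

-1.444

First evaluate Q_x: 6 − 3.61(9) + 0.059(1930) − 1.75(29.5) = 6 − 32.49 + 113.87 − 51.625 = 35.755.
∂Q_x/∂P_o = −1.75, so E_xy = -1.75·(29.5/35.755) ≈ -1.444.
E_xy < 0: the goods are complements.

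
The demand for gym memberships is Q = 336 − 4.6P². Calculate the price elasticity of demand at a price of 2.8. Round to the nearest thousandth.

At P = 2.8, Q = 299.936.
dQ/dP = −2·4.6·P = −25.76.
Point elasticity E = (dQ/dP)·(P/Q) = -25.76 × 2.8/299.936 ≈ -0.240.
|E| < 1, so demand is inelastic at this price.

-0.240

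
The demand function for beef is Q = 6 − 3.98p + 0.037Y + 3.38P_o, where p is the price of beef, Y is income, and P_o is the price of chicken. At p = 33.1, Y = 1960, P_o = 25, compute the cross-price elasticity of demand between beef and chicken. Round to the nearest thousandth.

2.701

Substituting, Q = 6 − 3.98(33.1) + 0.037(1960) + 3.38(25) = 6 − 131.738 + 72.52 + 84.5 = 31.282.
∂Q/∂P_o = +3.38, so E_xy = 3.38·(25/31.282) ≈ 2.701.
E_xy > 0: the goods are substitutes.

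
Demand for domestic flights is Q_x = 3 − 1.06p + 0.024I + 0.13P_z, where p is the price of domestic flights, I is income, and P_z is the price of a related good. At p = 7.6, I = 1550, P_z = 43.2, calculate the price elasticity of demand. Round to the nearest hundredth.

First evaluate Q_x: 3 − 1.06(7.6) + 0.024(1550) + 0.13(43.2) = 3 − 8.056 + 37.2 + 5.616 = 37.76.
∂Q_x/∂p = −1.06, so E_p = (−1.06)·(7.6/37.76) ≈ -0.21.
|E_p| < 1: demand is inelastic.

-0.21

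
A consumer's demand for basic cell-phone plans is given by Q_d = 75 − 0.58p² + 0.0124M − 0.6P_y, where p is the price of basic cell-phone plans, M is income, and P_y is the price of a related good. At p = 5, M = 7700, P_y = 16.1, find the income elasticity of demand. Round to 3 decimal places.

0.653

Q_d = 75 − 0.58(5)² + 0.0124(7700) − 0.6(16.1) = 75 − 14.5 + 95.48 − 9.66 = 146.32.
∂Q_d/∂M = +0.0124, so E_I = 0.0124·(7700/146.32) ≈ 0.653.
E_I ∈ (0,1): normal good (necessity).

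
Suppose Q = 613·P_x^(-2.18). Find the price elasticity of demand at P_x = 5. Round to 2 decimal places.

-2.18

For a Cobb–Douglas (constant-elasticity) form Q = A·P_x^α·…, the elasticity with respect to P_x equals the exponent α at every point.
Here the exponent on P_x is -2.18, so the price elasticity of demand is -2.18.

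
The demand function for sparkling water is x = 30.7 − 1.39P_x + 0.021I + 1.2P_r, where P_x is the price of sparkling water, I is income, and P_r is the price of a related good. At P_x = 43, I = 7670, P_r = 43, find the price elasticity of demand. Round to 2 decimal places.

-0.33

At the given point, x = 30.7 − 1.39(43) + 0.021(7670) + 1.2(43) = 30.7 − 59.77 + 161.07 + 51.6 = 183.6.
∂x/∂P_x = −1.39, so E_p = (−1.39)·(43/183.6) ≈ -0.33.
|E_p| < 1: demand is inelastic.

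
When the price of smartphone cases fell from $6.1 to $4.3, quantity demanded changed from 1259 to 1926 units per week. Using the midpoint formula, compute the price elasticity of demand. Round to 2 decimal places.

%Δq = (1926 − 1259)/[(1259 + 1926)/2] = 667/1592.5 ≈ 0.4188.
%ΔP = (4.3 − 6.1)/[(6.1 + 4.3)/2] = -1.8/5.2 ≈ -0.3462.
Arc elasticity E = %Δq/%ΔP ≈ 0.4188/-0.3462 ≈ -1.21.
|E| > 1: demand is elastic over this range.

-1.21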